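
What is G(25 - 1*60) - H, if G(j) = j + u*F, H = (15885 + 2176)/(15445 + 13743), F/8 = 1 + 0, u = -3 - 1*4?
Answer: -2674169/29188 ≈ -91.619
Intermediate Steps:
u = -7 (u = -3 - 4 = -7)
F = 8 (F = 8*(1 + 0) = 8*1 = 8)
H = 18061/29188 ≈ 0.61878
G(j) = -56 + j (G(j) = j - 7*8 = j - 56 = -56 + j)
G(25 - 1*60) - H = (-56 + (25 - 1*60)) - 1*18061/29188 = (-56 + (25 - 60)) - 18061/29188 = (-56 - 35) - 18061/29188 = -91 - 18061/29188 = -2674169/29188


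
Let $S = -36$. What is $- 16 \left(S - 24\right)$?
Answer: $960$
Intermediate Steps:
$- 16 \left(S - 24\right) = - 16 \left(-36 - 24\right) = \left(-16\right) \left(-60\right) = 960$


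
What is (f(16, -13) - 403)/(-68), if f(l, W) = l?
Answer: 387/68 ≈ 5.6912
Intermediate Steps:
(f(16, -13) - 403)/(-68) = (16 - 403)/(-68) = -1/68*(-387) = 387/68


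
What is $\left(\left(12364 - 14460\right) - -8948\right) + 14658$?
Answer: $21510$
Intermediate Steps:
$\left(\left(12364 - 14460\right) - -8948\right) + 14658 = \left(-2096 + \left(-7612 + 16560\right)\right) + 14658 = \left(-2096 + 8948\right) + 14658 = 6852 + 14658 = 21510$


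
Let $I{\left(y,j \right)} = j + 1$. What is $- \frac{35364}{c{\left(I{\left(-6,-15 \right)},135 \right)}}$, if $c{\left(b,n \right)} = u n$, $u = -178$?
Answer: $\frac{5894}{4005} \approx 1.4717$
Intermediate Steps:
$I{\left(y,j \right)} = 1 + j$
$c{\left(b,n \right)} = - 178 n$
$- \frac{35364}{c{\left(I{\left(-6,-15 \right)},135 \right)}} = - \frac{35364}{\left(-178\right) 135} = - \frac{35364}{-24030} = \left(-35364\right) \left(- \frac{1}{24030}\right) = \frac{5894}{4005}$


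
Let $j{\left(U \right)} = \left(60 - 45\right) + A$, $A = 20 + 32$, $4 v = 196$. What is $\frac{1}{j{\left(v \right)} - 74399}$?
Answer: $- \frac{1}{74332} \approx -1.3453 \cdot 10^{-5}$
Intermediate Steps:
$v = 49$ ($v = \frac{1}{4} \cdot 196 = 49$)
$A = 52$
$j{\left(U \right)} = 67$ ($j{\left(U \right)} = \left(60 - 45\right) + 52 = 15 + 52 = 67$)
$\frac{1}{j{\left(v \right)} - 74399} = \frac{1}{67 - 74399} = \frac{1}{-74332} = - \frac{1}{74332}$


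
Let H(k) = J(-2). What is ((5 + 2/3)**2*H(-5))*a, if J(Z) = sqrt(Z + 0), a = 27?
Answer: 867*I*sqrt(2) ≈ 1226.1*I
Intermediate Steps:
J(Z) = sqrt(Z)
H(k) = I*sqrt(2) (H(k) = sqrt(-2) = I*sqrt(2))
((5 + 2/3)**2*H(-5))*a = ((5 + 2/3)**2*(I*sqrt(2)))*27 = ((17/3)**2*(I*sqrt(2)))*27 = (289*(I*sqrt(2))/9)*27 = (289*I*sqrt(2)/9)*27 = 867*I*sqrt(2)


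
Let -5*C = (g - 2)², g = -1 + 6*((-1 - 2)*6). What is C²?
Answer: 151807041/25 ≈ 6.0723e+6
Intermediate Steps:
g = -109 (g = -1 + 6*(-3*6) = -1 + 6*(-18) = -1 - 108 = -109)
C = -12321/5 (C = -(-109 - 2)²/5 = -⅕*(-111)² = -⅕*12321 = -12321/5 ≈ -2464.2)
C² = (-12321/5)² = 151807041/25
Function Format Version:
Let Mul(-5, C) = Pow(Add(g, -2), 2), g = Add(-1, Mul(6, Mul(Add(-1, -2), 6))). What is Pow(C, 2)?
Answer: Rational(151807041, 25) ≈ 6.0723e+6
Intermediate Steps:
g = -109 (g = Add(-1, Mul(6, Mul(-3, 6))) = Add(-1, Mul(6, -18)) = Add(-1, -108) = -109)
C = Rational(-12321, 5) (C = Mul(Rational(-1, 5), Pow(Add(-109, -2), 2)) = Mul(Rational(-1, 5), Pow(-111, 2)) = Mul(Rational(-1, 5), 12321) = Rational(-12321, 5) ≈ -2464.2)
Pow(C, 2) = Pow(Rational(-12321, 5), 2) = Rational(151807041, 25)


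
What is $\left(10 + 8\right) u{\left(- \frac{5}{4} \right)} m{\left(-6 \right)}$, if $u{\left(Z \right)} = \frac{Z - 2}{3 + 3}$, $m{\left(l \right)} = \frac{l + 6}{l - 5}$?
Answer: $0$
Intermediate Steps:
$m{\left(l \right)} = \frac{6 + l}{-5 + l}$
$u{\left(Z \right)} = - \frac{1}{3} + \frac{Z}{6}$ ($u{\left(Z \right)} = \frac{-2 + Z}{6} = \left(-2 + Z\right) \frac{1}{6} = - \frac{1}{3} + \frac{Z}{6}$)
$\left(10 + 8\right) u{\left(- \frac{5}{4} \right)} m{\left(-6 \right)} = \left(10 + 8\right) \left(- \frac{1}{3} + \frac{\left(-5\right) \frac{1}{4}}{6}\right) \frac{6 - 6}{-5 - 6} = 18 \left(- \frac{1}{3} + \frac{\left(-5\right) \frac{1}{4}}{6}\right) \frac{1}{-11} \cdot 0 = 18 \left(- \frac{1}{3} + \frac{1}{6} \left(- \frac{5}{4}\right)\right) \left(\left(- \frac{1}{11}\right) 0\right) = 18 \left(- \frac{1}{3} - \frac{5}{24}\right) 0 = 18 \left(- \frac{13}{24}\right) 0 = \left(- \frac{39}{4}\right) 0 = 0$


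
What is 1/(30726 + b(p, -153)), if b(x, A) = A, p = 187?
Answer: 1/30573 ≈ 3.2709e-5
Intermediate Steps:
1/(30726 + b(p, -153)) = 1/(30726 - 153) = 1/30573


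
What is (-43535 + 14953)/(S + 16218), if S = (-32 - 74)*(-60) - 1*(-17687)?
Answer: -28582/40265 ≈ -0.70985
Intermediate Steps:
S = 24047 (S = -106*(-60) + 17687 = 6360 + 17687 = 24047)
(-43535 + 14953)/(S + 16218) = (-43535 + 14953)/(24047 + 16218) = -28582/40265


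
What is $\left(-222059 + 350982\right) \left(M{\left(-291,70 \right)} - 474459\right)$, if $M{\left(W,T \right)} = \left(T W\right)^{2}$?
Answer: $53433741281043$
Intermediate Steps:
$M{\left(W,T \right)} = T^{2} W^{2}$
$\left(-222059 + 350982\right) \left(M{\left(-291,70 \right)} - 474459\right) = \left(-222059 + 350982\right) \left(70^{2} \left(-291\right)^{2} - 474459\right) = 128923 \left(4900 \cdot 84681 - 474459\right) = 128923 \left(414936900 - 474459\right) = 128923 \cdot 414462441 = 53433741281043$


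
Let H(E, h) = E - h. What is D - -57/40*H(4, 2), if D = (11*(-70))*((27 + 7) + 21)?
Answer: -846943/20 ≈ -42347.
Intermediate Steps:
D = -42350 (D = -770*(34 + 21) = -770*55 = -42350)
D - -57/40*H(4, 2) = -42350 - -57/40*(4 - 1*2) = -42350 - (1/40)*(-57)*(4 - 2) = -42350 - (-57)*2/40 = -42350 - 1*(-57/20) = -42350 + 57/20 = -846943/20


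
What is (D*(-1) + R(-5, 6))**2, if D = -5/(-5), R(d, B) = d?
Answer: 36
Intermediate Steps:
D = 1 (D = -5*(-1/5) = 1)
(D*(-1) + R(-5, 6))**2 = (1*(-1) - 5)**2 = (-1 - 5)**2 = (-6)**2 = 36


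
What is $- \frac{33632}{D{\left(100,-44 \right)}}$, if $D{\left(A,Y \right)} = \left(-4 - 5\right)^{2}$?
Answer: $- \frac{33632}{81} \approx -415.21$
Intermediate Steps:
$D{\left(A,Y \right)} = 81$ ($D{\left(A,Y \right)} = \left(-9\right)^{2} = 81$)
$- \frac{33632}{D{\left(100,-44 \right)}} = - \frac{33632}{81}$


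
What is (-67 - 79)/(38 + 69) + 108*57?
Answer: 658546/107 ≈ 6154.6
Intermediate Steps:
(-67 - 79)/(38 + 69) + 108*57 = -146/107 + 6156 = 658546/107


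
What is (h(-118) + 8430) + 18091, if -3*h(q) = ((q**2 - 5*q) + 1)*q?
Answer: 1792333/3 ≈ 5.9744e+5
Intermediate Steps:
h(q) = -q*(1 + q**2 - 5*q)/3 (h(q) = -((q**2 - 5*q) + 1)*q/3 = -(1 + q**2 - 5*q)*q/3 = -q*(1 + q**2 - 5*q)/3)
(h(-118) + 8430) + 18091 = ((1/3)*(-118)*(-1 - 1*(-118)**2 + 5*(-118)) + 8430) + 18091 = ((1/3)*(-118)*(-1 - 1*13924 - 590) + 8430) + 18091 = ((1/3)*(-118)*(-1 - 13924 - 590) + 8430) + 18091 = ((1/3)*(-118)*(-14515) + 8430) + 18091 = (1712770/3 + 8430) + 18091 = 1738060/3 + 18091 = 1792333/3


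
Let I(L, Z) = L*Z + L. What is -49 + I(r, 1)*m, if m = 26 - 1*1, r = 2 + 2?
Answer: 151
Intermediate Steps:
r = 4
m = 25 (m = 26 - 1 = 25)
I(L, Z) = L + L*Z
-49 + I(r, 1)*m = -49 + (4*(1 + 1))*25 = -49 + (4*2)*25 = -49 + 8*25 = -49 + 200 = 151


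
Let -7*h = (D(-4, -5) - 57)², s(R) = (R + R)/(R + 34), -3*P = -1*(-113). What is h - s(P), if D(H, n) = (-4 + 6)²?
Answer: -32481/77 ≈ -421.83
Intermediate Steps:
D(H, n) = 4 (D(H, n) = 2² = 4)
P = -113/3 (P = -(-1)*(-113)/3 = -⅓*113 = -113/3 ≈ -37.667)
s(R) = 2*R/(34 + R) (s(R) = (2*R)/(34 + R) = 2*R/(34 + R))
h = -2809/7 (h = -(4 - 57)²/7 = -⅐*(-53)² = -⅐*2809 = -2809/7 ≈ -401.29)
h - s(P) = -2809/7 - 2*(-113)/(3*(34 - 113/3)) = -2809/7 - 2*(-113)/(3*(-11/3)) = -2809/7 - 2*(-113)*(-3)/(3*11) = -2809/7 - 1*226/11 = -2809/7 - 226/11 = -32481/77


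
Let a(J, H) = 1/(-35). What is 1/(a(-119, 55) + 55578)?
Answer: 35/1945229 ≈ 1.7993e-5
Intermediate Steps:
a(J, H) = -1/35
1/(a(-119, 55) + 55578) = 1/(-1/35 + 55578) = 1/(1945229/35) = 35/1945229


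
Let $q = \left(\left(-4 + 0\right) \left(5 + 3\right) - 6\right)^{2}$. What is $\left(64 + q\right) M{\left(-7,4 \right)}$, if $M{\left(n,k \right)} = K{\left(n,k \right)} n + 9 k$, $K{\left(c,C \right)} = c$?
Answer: $128180$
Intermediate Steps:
$q = 1444$ ($q = \left(\left(-4\right) 8 - 6\right)^{2} = \left(-32 - 6\right)^{2} = \left(-38\right)^{2} = 1444$)
$M{\left(n,k \right)} = n^{2} + 9 k$ ($M{\left(n,k \right)} = n n + 9 k = n^{2} + 9 k$)
$\left(64 + q\right) M{\left(-7,4 \right)} = \left(64 + 1444\right) \left(\left(-7\right)^{2} + 9 \cdot 4\right) = 1508 \left(49 + 36\right) = 1508 \cdot 85 = 128180$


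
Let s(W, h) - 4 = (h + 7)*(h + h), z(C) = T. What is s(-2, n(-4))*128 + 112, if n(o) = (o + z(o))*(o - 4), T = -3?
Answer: 903792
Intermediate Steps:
z(C) = -3
n(o) = (-4 + o)*(-3 + o) (n(o) = (o - 3)*(o - 4) = (-3 + o)*(-4 + o) = (-4 + o)*(-3 + o))
s(W, h) = 4 + 2*h*(7 + h) (s(W, h) = 4 + (h + 7)*(h + h) = 4 + (7 + h)*(2*h) = 4 + 2*h*(7 + h))
s(-2, n(-4))*128 + 112 = (4 + 2*(12 + (-4)² - 7*(-4))² + 14*(12 + (-4)² - 7*(-4)))*128 + 112 = (4 + 2*(12 + 16 + 28)² + 14*(12 + 16 + 28))*128 + 112 = (4 + 2*56² + 14*56)*128 + 112 = (4 + 2*3136 + 784)*128 + 112 = (4 + 6272 + 784)*128 + 112 = 7060*128 + 112 = 903680 + 112 = 903792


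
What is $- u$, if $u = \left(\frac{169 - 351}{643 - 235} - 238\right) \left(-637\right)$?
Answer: $- \frac{30985591}{204} \approx -1.5189 \cdot 10^{5}$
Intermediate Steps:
$u = \frac{30985591}{204}$ ($u = \left(- \frac{182}{408} - 238\right) \left(-637\right) = \left(\left(-182\right) \frac{1}{408} - 238\right) \left(-637\right) = \left(- \frac{91}{204} - 238\right) \left(-637\right) = \left(- \frac{48643}{204}\right) \left(-637\right) = \frac{30985591}{204} \approx 1.5189 \cdot 10^{5}$)
$- u = \left(-1\right) \frac{30985591}{204} = - \frac{30985591}{204}$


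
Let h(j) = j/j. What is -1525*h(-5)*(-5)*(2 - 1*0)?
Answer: 15250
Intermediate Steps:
h(j) = 1
-1525*h(-5)*(-5)*(2 - 1*0) = -1525*1*(-5)*(2 - 1*0) = -(-7625)*(2 + 0) = -(-7625)*2 = -1525*(-10) = 15250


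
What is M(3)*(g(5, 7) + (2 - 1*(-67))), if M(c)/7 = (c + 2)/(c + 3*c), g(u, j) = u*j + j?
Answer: 1295/4 ≈ 323.75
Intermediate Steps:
g(u, j) = j + j*u (g(u, j) = j*u + j = j + j*u)
M(c) = 7*(2 + c)/(4*c) (M(c) = 7*((c + 2)/(c + 3*c)) = 7*((2 + c)/((4*c))) = 7*((2 + c)*(1/(4*c))) = 7*((2 + c)/(4*c)) = 7*(2 + c)/(4*c))
M(3)*(g(5, 7) + (2 - 1*(-67))) = ((7/4)*(2 + 3)/3)*(7*(1 + 5) + (2 - 1*(-67))) = ((7/4)*(⅓)*5)*(7*6 + (2 + 67)) = 35*(42 + 69)/12 = (35/12)*111 = 1295/4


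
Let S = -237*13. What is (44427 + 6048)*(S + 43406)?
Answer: 2035404375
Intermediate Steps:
S = -3081
(44427 + 6048)*(S + 43406) = (44427 + 6048)*(-3081 + 43406) = 50475*40325 = 2035404375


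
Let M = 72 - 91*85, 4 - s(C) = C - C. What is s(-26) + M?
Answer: -7659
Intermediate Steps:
s(C) = 4 (s(C) = 4 - (C - C) = 4 - 1*0 = 4 + 0 = 4)
M = -7663 (M = 72 - 7735 = -7663)
s(-26) + M = 4 - 7663 = -7659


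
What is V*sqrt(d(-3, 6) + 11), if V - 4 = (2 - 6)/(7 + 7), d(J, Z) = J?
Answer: 52*sqrt(2)/7 ≈ 10.506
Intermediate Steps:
V = 26/7 (V = 4 + (2 - 6)/(7 + 7) = 4 - 4/14 = 4 - 4*1/14 = 4 - 2/7 = 26/7 ≈ 3.7143)
V*sqrt(d(-3, 6) + 11) = 26*sqrt(-3 + 11)/7 = 26*sqrt(8)/7 = 26*(2*sqrt(2))/7 = 52*sqrt(2)/7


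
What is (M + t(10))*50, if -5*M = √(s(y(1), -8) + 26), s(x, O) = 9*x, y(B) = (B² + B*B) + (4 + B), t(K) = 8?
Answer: 400 - 10*√89 ≈ 305.66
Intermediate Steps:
y(B) = 4 + B + 2*B² (y(B) = (B² + B²) + (4 + B) = 2*B² + (4 + B) = 4 + B + 2*B²)
M = -√89/5 (M = -√(9*(4 + 1 + 2*1²) + 26)/5 = -√(9*(4 + 1 + 2*1) + 26)/5 = -√(9*(4 + 1 + 2) + 26)/5 = -√(9*7 + 26)/5 = -√(63 + 26)/5 = -√89/5 ≈ -1.8868)
(M + t(10))*50 = (-√89/5 + 8)*50 = (8 - √89/5)*50 = 400 - 10*√89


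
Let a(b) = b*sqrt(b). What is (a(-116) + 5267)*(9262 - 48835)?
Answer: -208430991 + 9180936*I*sqrt(29) ≈ -2.0843e+8 + 4.9441e+7*I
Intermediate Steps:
a(b) = b**(3/2)
(a(-116) + 5267)*(9262 - 48835) = ((-116)**(3/2) + 5267)*(9262 - 48835) = (-232*I*sqrt(29) + 5267)*(-39573) = (5267 - 232*I*sqrt(29))*(-39573) = -208430991 + 9180936*I*sqrt(29)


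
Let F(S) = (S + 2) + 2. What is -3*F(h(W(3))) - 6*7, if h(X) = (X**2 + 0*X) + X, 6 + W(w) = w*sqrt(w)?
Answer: -225 + 99*sqrt(3) ≈ -53.527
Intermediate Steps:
W(w) = -6 + w**(3/2) (W(w) = -6 + w*sqrt(w) = -6 + w**(3/2))
h(X) = X + X**2 (h(X) = (X**2 + 0) + X = X**2 + X = X + X**2)
F(S) = 4 + S (F(S) = (2 + S) + 2 = 4 + S)
-3*F(h(W(3))) - 6*7 = -3*(4 + (-6 + 3**(3/2))*(1 + (-6 + 3**(3/2)))) - 6*7 = -3*(4 + (-6 + 3*sqrt(3))*(1 + (-6 + 3*sqrt(3)))) - 42 = -3*(4 + (-6 + 3*sqrt(3))*(-5 + 3*sqrt(3))) - 42 = (-12 - 3*(-6 + 3*sqrt(3))*(-5 + 3*sqrt(3))) - 42 = -54 - 3*(-6 + 3*sqrt(3))*(-5 + 3*sqrt(3))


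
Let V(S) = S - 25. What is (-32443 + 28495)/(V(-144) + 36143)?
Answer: -1974/17987 ≈ -0.10975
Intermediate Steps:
V(S) = -25 + S
(-32443 + 28495)/(V(-144) + 36143) = (-32443 + 28495)/((-25 - 144) + 36143) = -3948/(-169 + 36143) = -3948/35974 = -3948*1/35974 = -1974/17987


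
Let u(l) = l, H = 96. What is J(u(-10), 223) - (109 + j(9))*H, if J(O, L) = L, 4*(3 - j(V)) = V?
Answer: -10313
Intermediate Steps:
j(V) = 3 - V/4
J(u(-10), 223) - (109 + j(9))*H = 223 - (109 + (3 - 1/4*9))*96 = 223 - (109 + (3 - 9/4))*96 = 223 - (109 + 3/4)*96 = 223 - 439*96/4 = 223 - 1*10536 = 223 - 10536 = -10313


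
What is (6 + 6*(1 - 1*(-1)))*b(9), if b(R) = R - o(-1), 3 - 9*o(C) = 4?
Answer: 164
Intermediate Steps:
o(C) = -1/9 (o(C) = 1/3 - 1/9*4 = 1/3 - 4/9 = -1/9)
b(R) = 1/9 + R (b(R) = R - 1*(-1/9) = R + 1/9 = 1/9 + R)
(6 + 6*(1 - 1*(-1)))*b(9) = (6 + 6*(1 - 1*(-1)))*(1/9 + 9) = (6 + 6*(1 + 1))*(82/9) = (6 + 6*2)*(82/9) = (6 + 12)*(82/9) = 18*(82/9) = 164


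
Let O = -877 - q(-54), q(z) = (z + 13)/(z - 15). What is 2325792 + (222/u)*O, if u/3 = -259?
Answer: 1123478644/483 ≈ 2.3260e+6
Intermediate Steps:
u = -777 (u = 3*(-259) = -777)
q(z) = (13 + z)/(-15 + z)
O = -60554/69 (O = -877 - (13 - 54)/(-15 - 54) = -877 - (-41)/(-69) = -877 - (-1)*(-41)/69 = -877 - 1*41/69 = -877 - 41/69 = -60554/69 ≈ -877.59)
2325792 + (222/u)*O = 2325792 + (222/(-777))*(-60554/69) = 2325792 + (222*(-1/777))*(-60554/69) = 2325792 - 2/7*(-60554/69) = 2325792 + 121108/483 = 1123478644/483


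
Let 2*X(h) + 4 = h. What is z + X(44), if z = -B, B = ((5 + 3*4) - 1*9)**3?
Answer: -492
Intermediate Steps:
X(h) = -2 + h/2
B = 512 (B = ((5 + 12) - 9)**3 = (17 - 9)**3 = 8**3 = 512)
z = -512 (z = -1*512 = -512)
z + X(44) = -512 + (-2 + (1/2)*44) = -512 + (-2 + 22) = -512 + 20 = -492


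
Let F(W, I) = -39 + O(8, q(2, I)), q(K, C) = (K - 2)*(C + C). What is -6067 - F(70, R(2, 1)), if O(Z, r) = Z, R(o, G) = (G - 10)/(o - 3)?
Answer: -6036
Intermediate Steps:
q(K, C) = 2*C*(-2 + K) (q(K, C) = (-2 + K)*(2*C) = 2*C*(-2 + K))
R(o, G) = (-10 + G)/(-3 + o)
F(W, I) = -31 (F(W, I) = -39 + 8 = -31)
-6067 - F(70, R(2, 1)) = -6067 - 1*(-31) = -6067 + 31 = -6036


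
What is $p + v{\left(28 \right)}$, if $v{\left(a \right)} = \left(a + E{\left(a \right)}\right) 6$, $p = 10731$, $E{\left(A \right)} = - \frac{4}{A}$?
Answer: $\frac{76287}{7} \approx 10898.0$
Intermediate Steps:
$v{\left(a \right)} = - \frac{24}{a} + 6 a$ ($v{\left(a \right)} = \left(a - \frac{4}{a}\right) 6 = - \frac{24}{a} + 6 a$)
$p + v{\left(28 \right)} = 10731 + \left(- \frac{24}{28} + 6 \cdot 28\right) = 10731 + \left(\left(-24\right) \frac{1}{28} + 168\right) = 10731 + \left(- \frac{6}{7} + 168\right) = 10731 + \frac{1170}{7} = \frac{76287}{7}$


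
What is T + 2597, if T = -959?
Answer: 1638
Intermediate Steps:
T + 2597 = -959 + 2597 = 1638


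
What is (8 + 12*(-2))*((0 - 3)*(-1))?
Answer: -48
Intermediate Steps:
(8 + 12*(-2))*((0 - 3)*(-1)) = (8 - 24)*(-3*(-1)) = -16*3 = -48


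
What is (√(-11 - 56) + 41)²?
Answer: (41 + I*√67)² ≈ 1614.0 + 671.2*I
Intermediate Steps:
(√(-11 - 56) + 41)² = (√(-67) + 41)² = (I*√67 + 41)² = (41 + I*√67)²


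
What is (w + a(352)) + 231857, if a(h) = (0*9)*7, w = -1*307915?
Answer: -76058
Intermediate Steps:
w = -307915
a(h) = 0 (a(h) = 0*7 = 0)
(w + a(352)) + 231857 = (-307915 + 0) + 231857 = -307915 + 231857 = -76058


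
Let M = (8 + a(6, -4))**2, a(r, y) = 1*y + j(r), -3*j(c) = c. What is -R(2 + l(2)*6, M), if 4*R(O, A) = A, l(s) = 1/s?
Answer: -1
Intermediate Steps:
j(c) = -c/3
a(r, y) = y - r/3 (a(r, y) = 1*y - r/3 = y - r/3)
M = 4 (M = (8 + (-4 - 1/3*6))**2 = (8 + (-4 - 2))**2 = (8 - 6)**2 = 2**2 = 4)
R(O, A) = A/4
-R(2 + l(2)*6, M) = -4/4 = -1*1 = -1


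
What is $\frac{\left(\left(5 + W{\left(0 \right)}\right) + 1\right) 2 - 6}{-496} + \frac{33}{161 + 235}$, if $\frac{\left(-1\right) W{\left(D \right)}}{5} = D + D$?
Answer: $\frac{53}{744} \approx 0.071237$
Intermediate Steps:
$W{\left(D \right)} = - 10 D$ ($W{\left(D \right)} = - 5 \left(D + D\right) = - 5 \cdot 2 D = - 10 D$)
$\frac{\left(\left(5 + W{\left(0 \right)}\right) + 1\right) 2 - 6}{-496} + \frac{33}{161 + 235} = \frac{\left(\left(5 - 0\right) + 1\right) 2 - 6}{-496} + \frac{33}{161 + 235} = \left(\left(\left(5 + 0\right) + 1\right) 2 - 6\right) \left(- \frac{1}{496}\right) + \frac{33}{396} = \left(\left(5 + 1\right) 2 - 6\right) \left(- \frac{1}{496}\right) + 33 \cdot \frac{1}{396} = \left(6 \cdot 2 - 6\right) \left(- \frac{1}{496}\right) + \frac{1}{12} = \left(12 - 6\right) \left(- \frac{1}{496}\right) + \frac{1}{12} = 6 \left(- \frac{1}{496}\right) + \frac{1}{12} = - \frac{3}{248} + \frac{1}{12} = \frac{53}{744}$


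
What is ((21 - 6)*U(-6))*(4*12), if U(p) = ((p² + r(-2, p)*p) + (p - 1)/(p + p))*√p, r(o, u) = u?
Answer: 52260*I*√6 ≈ 1.2801e+5*I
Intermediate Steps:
U(p) = √p*(2*p² + (-1 + p)/(2*p)) (U(p) = ((p² + p*p) + (p - 1)/(p + p))*√p = ((p² + p²) + (-1 + p)/((2*p)))*√p = (2*p² + (-1 + p)*(1/(2*p)))*√p = (2*p² + (-1 + p)/(2*p))*√p = √p*(2*p² + (-1 + p)/(2*p)))
((21 - 6)*U(-6))*(4*12) = ((21 - 6)*((-1 - 6 + 4*(-6)³)/(2*√(-6))))*(4*12) = (15*((-I*√6/6)*(-1 - 6 + 4*(-216))/2))*48 = (15*((-I*√6/6)*(-1 - 6 - 864)/2))*48 = (15*((½)*(-I*√6/6)*(-871)))*48 = (15*(871*I*√6/12))*48 = (4355*I*√6/4)*48 = 52260*I*√6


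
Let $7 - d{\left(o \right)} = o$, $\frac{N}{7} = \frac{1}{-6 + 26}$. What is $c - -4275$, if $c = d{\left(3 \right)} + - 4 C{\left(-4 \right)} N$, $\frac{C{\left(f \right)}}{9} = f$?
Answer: $\frac{21647}{5} \approx 4329.4$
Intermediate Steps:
$N = \frac{7}{20}$ ($N = \frac{7}{-6 + 26} = \frac{7}{20} \approx 0.35$)
$C{\left(f \right)} = 9 f$
$d{\left(o \right)} = 7 - o$
$c = \frac{272}{5}$ ($c = \left(7 - 3\right) + - 4 \cdot 9 \left(-4\right) \frac{7}{20} = \left(7 - 3\right) + \left(-4\right) \left(-36\right) \frac{7}{20} = 4 + 144 \cdot \frac{7}{20} = 4 + \frac{252}{5} = \frac{272}{5} \approx 54.4$)
$c - -4275 = \frac{272}{5} - -4275 = \frac{272}{5} + 4275 = \frac{21647}{5}$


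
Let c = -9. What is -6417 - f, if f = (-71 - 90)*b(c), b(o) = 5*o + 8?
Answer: -12374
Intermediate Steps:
b(o) = 8 + 5*o
f = 5957 (f = (-71 - 90)*(8 + 5*(-9)) = -161*(8 - 45) = -161*(-37) = 5957)
-6417 - f = -6417 - 1*5957 = -6417 - 5957 = -12374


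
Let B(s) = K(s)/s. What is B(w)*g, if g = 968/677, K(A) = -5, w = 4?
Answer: -1210/677 ≈ -1.7873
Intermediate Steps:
B(s) = -5/s
g = 968/677 (g = 968*(1/677) = 968/677 ≈ 1.4298)
B(w)*g = -5/4*(968/677) = -5*¼*(968/677) = -5/4*968/677 = -1210/677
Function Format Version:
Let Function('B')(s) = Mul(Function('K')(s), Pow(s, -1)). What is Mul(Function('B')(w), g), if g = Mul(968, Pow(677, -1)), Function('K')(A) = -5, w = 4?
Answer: Rational(-1210, 677) ≈ -1.7873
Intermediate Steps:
Function('B')(s) = Mul(-5, Pow(s, -1))
g = Rational(968, 677) (g = Mul(968, Rational(1, 677)) = Rational(968, 677) ≈ 1.4298)
Mul(Function('B')(w), g) = Mul(Mul(-5, Pow(4, -1)), Rational(968, 677)) = Mul(Mul(-5, Rational(1, 4)), Rational(968, 677)) = Mul(Rational(-5, 4), Rational(968, 677)) = Rational(-1210, 677)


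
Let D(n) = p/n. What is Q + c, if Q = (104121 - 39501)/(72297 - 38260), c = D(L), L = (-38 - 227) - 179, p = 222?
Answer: 95203/68074 ≈ 1.3985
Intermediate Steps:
L = -444 (L = -265 - 179 = -444)
D(n) = 222/n
c = -1/2 (c = 222/(-444) = 222*(-1/444) = -1/2 ≈ -0.50000)
Q = 64620/34037 ≈ 1.8985
Q + c = 64620/34037 - 1/2 = 95203/68074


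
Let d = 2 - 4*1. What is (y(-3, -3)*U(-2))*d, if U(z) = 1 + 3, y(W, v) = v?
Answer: 24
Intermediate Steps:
U(z) = 4
d = -2 (d = 2 - 4 = -2)
(y(-3, -3)*U(-2))*d = -3*4*(-2) = -12*(-2) = 24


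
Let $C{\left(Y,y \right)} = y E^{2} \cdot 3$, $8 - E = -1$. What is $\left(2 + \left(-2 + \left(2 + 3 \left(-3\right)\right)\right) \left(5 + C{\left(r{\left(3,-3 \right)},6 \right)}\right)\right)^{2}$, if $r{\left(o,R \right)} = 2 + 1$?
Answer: $173317225$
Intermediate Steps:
$r{\left(o,R \right)} = 3$
$E = 9$ ($E = 8 - -1 = 8 + 1 = 9$)
$C{\left(Y,y \right)} = 243 y$ ($C{\left(Y,y \right)} = y 9^{2} \cdot 3 = y 81 \cdot 3 = 81 y 3 = 243 y$)
$\left(2 + \left(-2 + \left(2 + 3 \left(-3\right)\right)\right) \left(5 + C{\left(r{\left(3,-3 \right)},6 \right)}\right)\right)^{2} = \left(2 + \left(-2 + \left(2 + 3 \left(-3\right)\right)\right) \left(5 + 243 \cdot 6\right)\right)^{2} = \left(2 + \left(-2 + \left(2 - 9\right)\right) \left(5 + 1458\right)\right)^{2} = \left(2 + \left(-2 - 7\right) 1463\right)^{2} = \left(2 - 13167\right)^{2} = \left(-13165\right)^{2} = 173317225$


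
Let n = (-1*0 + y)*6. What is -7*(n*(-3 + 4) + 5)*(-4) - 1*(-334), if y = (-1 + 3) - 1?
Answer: 642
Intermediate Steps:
y = 1 (y = 2 - 1 = 1)
n = 6 (n = (-1*0 + 1)*6 = (0 + 1)*6 = 1*6 = 6)
-7*(n*(-3 + 4) + 5)*(-4) - 1*(-334) = -7*(6*(-3 + 4) + 5)*(-4) - 1*(-334) = -7*(6*1 + 5)*(-4) + 334 = -7*(6 + 5)*(-4) + 334 = -7*11*(-4) + 334 = -77*(-4) + 334 = 308 + 334 = 642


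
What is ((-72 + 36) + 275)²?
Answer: 57121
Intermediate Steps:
((-72 + 36) + 275)² = (-36 + 275)² = 239² = 57121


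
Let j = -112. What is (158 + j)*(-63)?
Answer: -2898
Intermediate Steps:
(158 + j)*(-63) = (158 - 112)*(-63) = 46*(-63) = -2898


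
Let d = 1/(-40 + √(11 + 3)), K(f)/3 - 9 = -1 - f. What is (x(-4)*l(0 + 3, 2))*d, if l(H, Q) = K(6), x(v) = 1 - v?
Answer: -600/793 - 15*√14/793 ≈ -0.82740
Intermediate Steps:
K(f) = 24 - 3*f (K(f) = 27 + 3*(-1 - f) = 27 + (-3 - 3*f) = 24 - 3*f)
l(H, Q) = 6 (l(H, Q) = 24 - 3*6 = 24 - 18 = 6)
d = 1/(-40 + √14) ≈ -0.027580
(x(-4)*l(0 + 3, 2))*d = ((1 - 1*(-4))*6)*(-20/793 - √14/1586) = ((1 + 4)*6)*(-20/793 - √14/1586) = (5*6)*(-20/793 - √14/1586) = 30*(-20/793 - √14/1586) = -600/793 - 15*√14/793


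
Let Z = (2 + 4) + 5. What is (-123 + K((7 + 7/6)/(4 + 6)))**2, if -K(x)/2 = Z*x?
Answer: 17884441/900 ≈ 19872.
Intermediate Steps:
Z = 11 (Z = 6 + 5 = 11)
K(x) = -22*x
(-123 + K((7 + 7/6)/(4 + 6)))**2 = (-123 - 22*(7 + 7/6)/(4 + 6))**2 = (-123 - 22*(7 + 7*(1/6))/10)**2 = (-123 - 22*(7 + 7/6)/10)**2 = (-123 - 539/(3*10))**2 = (-123 - 22*49/60)**2 = (-123 - 539/30)**2 = (-4229/30)**2 = 17884441/900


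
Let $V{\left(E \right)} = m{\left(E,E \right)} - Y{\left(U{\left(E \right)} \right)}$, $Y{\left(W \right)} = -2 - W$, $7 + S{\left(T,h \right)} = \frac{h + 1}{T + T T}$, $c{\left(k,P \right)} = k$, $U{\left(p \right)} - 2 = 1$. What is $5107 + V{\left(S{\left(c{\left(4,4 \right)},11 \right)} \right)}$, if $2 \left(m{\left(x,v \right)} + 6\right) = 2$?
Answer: $5107$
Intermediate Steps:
$U{\left(p \right)} = 3$ ($U{\left(p \right)} = 2 + 1 = 3$)
$m{\left(x,v \right)} = -5$ ($m{\left(x,v \right)} = -6 + \frac{1}{2} \cdot 2 = -6 + 1 = -5$)
$S{\left(T,h \right)} = -7 + \frac{1 + h}{T + T^{2}}$ ($S{\left(T,h \right)} = -7 + \frac{h + 1}{T + T T} = -7 + \frac{1 + h}{T + T^{2}}$)
$V{\left(E \right)} = 0$ ($V{\left(E \right)} = -5 - \left(-2 - 3\right) = -5 - -5 = -5 + 5 = 0$)
$5107 + V{\left(S{\left(c{\left(4,4 \right)},11 \right)} \right)} = 5107 + 0 = 5107$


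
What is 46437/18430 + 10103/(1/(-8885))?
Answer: -1654371760213/18430 ≈ -8.9765e+7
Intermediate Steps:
46437/18430 + 10103/(1/(-8885)) = 46437*(1/18430) + 10103/(-1/8885) = 46437/18430 + 10103*(-8885) = 46437/18430 - 89765155 = -1654371760213/18430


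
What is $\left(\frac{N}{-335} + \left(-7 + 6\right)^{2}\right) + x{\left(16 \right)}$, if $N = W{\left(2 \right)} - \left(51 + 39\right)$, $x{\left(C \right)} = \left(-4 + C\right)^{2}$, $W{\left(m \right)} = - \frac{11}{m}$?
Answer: $\frac{97341}{670} \approx 145.29$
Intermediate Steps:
$N = - \frac{191}{2}$ ($N = - \frac{11}{2} - \left(51 + 39\right) = \left(-11\right) \frac{1}{2} - 90 = - \frac{11}{2} - 90 = - \frac{191}{2} \approx -95.5$)
$\left(\frac{N}{-335} + \left(-7 + 6\right)^{2}\right) + x{\left(16 \right)} = \left(- \frac{191}{2 \left(-335\right)} + \left(-7 + 6\right)^{2}\right) + \left(-4 + 16\right)^{2} = \left(\left(- \frac{191}{2}\right) \left(- \frac{1}{335}\right) + \left(-1\right)^{2}\right) + 12^{2} = \left(\frac{191}{670} + 1\right) + 144 = \frac{861}{670} + 144 = \frac{97341}{670}$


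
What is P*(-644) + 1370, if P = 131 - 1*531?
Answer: 258970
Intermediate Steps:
P = -400 (P = 131 - 531 = -400)
P*(-644) + 1370 = -400*(-644) + 1370 = 257600 + 1370 = 258970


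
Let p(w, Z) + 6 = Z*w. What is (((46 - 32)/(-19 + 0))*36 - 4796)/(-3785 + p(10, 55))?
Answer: 91628/61579 ≈ 1.4880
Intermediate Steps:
p(w, Z) = -6 + Z*w
(((46 - 32)/(-19 + 0))*36 - 4796)/(-3785 + p(10, 55)) = (((46 - 32)/(-19 + 0))*36 - 4796)/(-3785 + (-6 + 55*10)) = ((14/(-19))*36 - 4796)/(-3785 + (-6 + 550)) = ((14*(-1/19))*36 - 4796)/(-3785 + 544) = (-14/19*36 - 4796)/(-3241) = (-504/19 - 4796)*(-1/3241) = -91628/19*(-1/3241) = 91628/61579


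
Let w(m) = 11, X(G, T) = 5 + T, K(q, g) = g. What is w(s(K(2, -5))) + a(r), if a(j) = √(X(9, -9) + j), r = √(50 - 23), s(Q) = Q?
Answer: 11 + √(-4 + 3*√3) ≈ 12.094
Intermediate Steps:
r = 3*√3 (r = √27 = 3*√3 ≈ 5.1962)
a(j) = √(-4 + j) (a(j) = √((5 - 9) + j) = √(-4 + j))
w(s(K(2, -5))) + a(r) = 11 + √(-4 + 3*√3)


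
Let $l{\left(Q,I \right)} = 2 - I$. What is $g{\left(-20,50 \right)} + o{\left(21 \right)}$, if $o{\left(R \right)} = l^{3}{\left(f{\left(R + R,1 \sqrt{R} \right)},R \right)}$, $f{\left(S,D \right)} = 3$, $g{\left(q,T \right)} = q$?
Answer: $-6879$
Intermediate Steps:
$o{\left(R \right)} = \left(2 - R\right)^{3}$
$g{\left(-20,50 \right)} + o{\left(21 \right)} = -20 - \left(-2 + 21\right)^{3} = -20 - 19^{3} = -20 - 6859 = -6879$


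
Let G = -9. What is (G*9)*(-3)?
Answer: 243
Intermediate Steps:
(G*9)*(-3) = -9*9*(-3) = -81*(-3) = 243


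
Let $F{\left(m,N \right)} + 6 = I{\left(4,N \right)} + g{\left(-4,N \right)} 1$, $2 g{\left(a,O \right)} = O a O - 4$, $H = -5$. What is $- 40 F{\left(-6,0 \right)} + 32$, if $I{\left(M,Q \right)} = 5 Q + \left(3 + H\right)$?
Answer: $432$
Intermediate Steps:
$g{\left(a,O \right)} = -2 + \frac{a O^{2}}{2}$ ($g{\left(a,O \right)} = \frac{O a O - 4}{2} = \frac{a O^{2} - 4}{2} = \frac{-4 + a O^{2}}{2} = -2 + \frac{a O^{2}}{2}$)
$I{\left(M,Q \right)} = -2 + 5 Q$ ($I{\left(M,Q \right)} = 5 Q + \left(3 - 5\right) = 5 Q - 2 = -2 + 5 Q$)
$F{\left(m,N \right)} = -10 - 2 N^{2} + 5 N$ ($F{\left(m,N \right)} = -6 + \left(\left(-2 + 5 N\right) + \left(-2 + \frac{1}{2} \left(-4\right) N^{2}\right) 1\right) = -6 + \left(\left(-2 + 5 N\right) + \left(-2 - 2 N^{2}\right) 1\right) = -6 - \left(4 - 5 N + 2 N^{2}\right) = -10 - 2 N^{2} + 5 N$)
$- 40 F{\left(-6,0 \right)} + 32 = - 40 \left(-10 - 2 \cdot 0^{2} + 5 \cdot 0\right) + 32 = - 40 \left(-10 - 0 + 0\right) + 32 = - 40 \left(-10 + 0 + 0\right) + 32 = \left(-40\right) \left(-10\right) + 32 = 400 + 32 = 432$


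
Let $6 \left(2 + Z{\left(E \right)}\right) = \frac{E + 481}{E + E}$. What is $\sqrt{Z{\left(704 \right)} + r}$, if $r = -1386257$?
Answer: $\frac{i \sqrt{42940754439}}{176} \approx 1177.4 i$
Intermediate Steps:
$Z{\left(E \right)} = -2 + \frac{481 + E}{12 E}$ ($Z{\left(E \right)} = -2 + \frac{\left(E + 481\right) \frac{1}{E + E}}{6} = -2 + \frac{\left(481 + E\right) \frac{1}{2 E}}{6} = -2 + \frac{\frac{1}{2} \frac{1}{E} \left(481 + E\right)}{6} = -2 + \frac{481 + E}{12 E}$)
$\sqrt{Z{\left(704 \right)} + r} = \sqrt{\frac{481 - 16192}{12 \cdot 704} - 1386257} = \sqrt{\frac{1}{12} \cdot \frac{1}{704} \left(481 - 16192\right) - 1386257} = \sqrt{\frac{1}{12} \cdot \frac{1}{704} \left(-15711\right) - 1386257} = \sqrt{- \frac{5237}{2816} - 1386257} = \sqrt{- \frac{3903704949}{2816}} = \frac{i \sqrt{42940754439}}{176}$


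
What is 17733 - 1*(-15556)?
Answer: 33289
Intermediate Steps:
17733 - 1*(-15556) = 17733 + 15556 = 33289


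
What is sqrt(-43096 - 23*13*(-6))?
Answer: I*sqrt(41302) ≈ 203.23*I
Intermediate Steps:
sqrt(-43096 - 23*13*(-6)) = sqrt(-43096 - 299*(-6)) = sqrt(-43096 + 1794) = sqrt(-41302) = I*sqrt(41302)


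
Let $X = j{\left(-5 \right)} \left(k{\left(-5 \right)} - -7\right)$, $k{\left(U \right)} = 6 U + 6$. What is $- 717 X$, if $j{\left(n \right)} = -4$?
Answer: $-48756$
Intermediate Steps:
$k{\left(U \right)} = 6 + 6 U$
$X = 68$ ($X = - 4 \left(\left(6 + 6 \left(-5\right)\right) - -7\right) = - 4 \left(\left(6 - 30\right) + 7\right) = - 4 \left(-24 + 7\right) = \left(-4\right) \left(-17\right) = 68$)
$- 717 X = \left(-717\right) 68 = -48756$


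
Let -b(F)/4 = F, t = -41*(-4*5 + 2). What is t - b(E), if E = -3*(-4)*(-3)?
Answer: 594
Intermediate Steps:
t = 738 (t = -41*(-20 + 2) = -41*(-18) = 738)
E = -36 (E = 12*(-3) = -36)
b(F) = -4*F
t - b(E) = 738 - (-4)*(-36) = 738 - 1*144 = 738 - 144 = 594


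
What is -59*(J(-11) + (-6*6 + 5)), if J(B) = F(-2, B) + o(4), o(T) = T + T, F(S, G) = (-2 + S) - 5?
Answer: 1888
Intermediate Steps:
F(S, G) = -7 + S
o(T) = 2*T
J(B) = -1 (J(B) = (-7 - 2) + 2*4 = -9 + 8 = -1)
-59*(J(-11) + (-6*6 + 5)) = -59*(-1 + (-6*6 + 5)) = -59*(-1 + (-36 + 5)) = -59*(-1 - 31) = -59*(-32) = 1888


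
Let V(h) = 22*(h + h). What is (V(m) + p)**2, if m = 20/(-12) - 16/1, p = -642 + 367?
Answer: 9966649/9 ≈ 1.1074e+6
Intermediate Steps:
p = -275
m = -53/3 (m = 20*(-1/12) - 16*1 = -5/3 - 16 = -53/3 ≈ -17.667)
V(h) = 44*h (V(h) = 22*(2*h) = 44*h)
(V(m) + p)**2 = (44*(-53/3) - 275)**2 = (-2332/3 - 275)**2 = (-3157/3)**2 = 9966649/9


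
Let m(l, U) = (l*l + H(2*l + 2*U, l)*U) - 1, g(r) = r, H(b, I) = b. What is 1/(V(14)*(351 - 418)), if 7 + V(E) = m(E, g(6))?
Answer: -1/28676 ≈ -3.4872e-5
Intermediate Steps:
m(l, U) = -1 + l² + U*(2*U + 2*l) (m(l, U) = (l*l + (2*l + 2*U)*U) - 1 = (l² + (2*U + 2*l)*U) - 1 = (l² + U*(2*U + 2*l)) - 1 = -1 + l² + U*(2*U + 2*l))
V(E) = 64 + E² + 12*E (V(E) = -7 + (-1 + E² + 2*6*(6 + E)) = -7 + (-1 + E² + (72 + 12*E)) = -7 + (71 + E² + 12*E) = 64 + E² + 12*E)
1/(V(14)*(351 - 418)) = 1/((64 + 14² + 12*14)*(351 - 418)) = 1/((64 + 196 + 168)*(-67)) = 1/(428*(-67)) = 1/(-28676) = -1/28676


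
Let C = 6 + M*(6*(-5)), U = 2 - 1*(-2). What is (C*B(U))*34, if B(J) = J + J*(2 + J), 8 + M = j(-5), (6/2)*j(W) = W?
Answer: 281792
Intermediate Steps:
j(W) = W/3
M = -29/3 (M = -8 + (⅓)*(-5) = -8 - 5/3 = -29/3 ≈ -9.6667)
U = 4 (U = 2 + 2 = 4)
C = 296 (C = 6 - 58*(-5) = 6 - 29/3*(-30) = 6 + 290 = 296)
(C*B(U))*34 = (296*(4*(3 + 4)))*34 = (296*(4*7))*34 = (296*28)*34 = 8288*34 = 281792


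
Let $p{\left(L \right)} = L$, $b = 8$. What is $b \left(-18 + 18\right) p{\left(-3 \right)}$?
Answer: $0$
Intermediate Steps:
$b \left(-18 + 18\right) p{\left(-3 \right)} = 8 \left(-18 + 18\right) \left(-3\right) = 8 \cdot 0 \left(-3\right) = 0 \left(-3\right) = 0$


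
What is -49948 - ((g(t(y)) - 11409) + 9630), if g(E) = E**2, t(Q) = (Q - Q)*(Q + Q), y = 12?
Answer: -48169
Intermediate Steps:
t(Q) = 0 (t(Q) = 0*(2*Q) = 0)
-49948 - ((g(t(y)) - 11409) + 9630) = -49948 - ((0**2 - 11409) + 9630) = -49948 - ((0 - 11409) + 9630) = -49948 - (-11409 + 9630) = -49948 - 1*(-1779) = -49948 + 1779 = -48169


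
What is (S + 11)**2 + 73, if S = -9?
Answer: 77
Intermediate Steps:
(S + 11)**2 + 73 = (-9 + 11)**2 + 73 = 2**2 + 73 = 4 + 73 = 77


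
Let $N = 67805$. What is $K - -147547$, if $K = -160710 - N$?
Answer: $-80968$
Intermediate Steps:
$K = -228515$ ($K = -160710 - 67805 = -228515$)
$K - -147547 = -228515 - -147547 = -228515 + 147547 = -80968$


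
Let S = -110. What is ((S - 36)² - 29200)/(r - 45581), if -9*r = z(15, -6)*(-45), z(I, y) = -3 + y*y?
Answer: 1971/11354 ≈ 0.17360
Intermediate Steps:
z(I, y) = -3 + y²
r = 165 (r = -(-3 + (-6)²)*(-45)/9 = -(-3 + 36)*(-45)/9 = -11*(-45)/3 = -⅑*(-1485) = 165)
((S - 36)² - 29200)/(r - 45581) = ((-110 - 36)² - 29200)/(165 - 45581) = ((-146)² - 29200)/(-45416) = (21316 - 29200)*(-1/45416) = -7884*(-1/45416) = 1971/11354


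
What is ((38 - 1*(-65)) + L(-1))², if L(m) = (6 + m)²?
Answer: 16384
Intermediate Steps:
((38 - 1*(-65)) + L(-1))² = ((38 - 1*(-65)) + (6 - 1)²)² = ((38 + 65) + 5²)² = (103 + 25)² = 128² = 16384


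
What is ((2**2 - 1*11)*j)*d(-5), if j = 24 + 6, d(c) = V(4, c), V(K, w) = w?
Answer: 1050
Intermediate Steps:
d(c) = c
j = 30
((2**2 - 1*11)*j)*d(-5) = ((2**2 - 1*11)*30)*(-5) = ((4 - 11)*30)*(-5) = -7*30*(-5) = -210*(-5) = 1050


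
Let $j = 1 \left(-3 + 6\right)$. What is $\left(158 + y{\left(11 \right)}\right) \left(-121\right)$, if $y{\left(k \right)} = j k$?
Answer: $-23111$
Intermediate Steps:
$j = 3$ ($j = 1 \cdot 3 = 3$)
$y{\left(k \right)} = 3 k$
$\left(158 + y{\left(11 \right)}\right) \left(-121\right) = \left(158 + 3 \cdot 11\right) \left(-121\right) = \left(158 + 33\right) \left(-121\right) = 191 \left(-121\right) = -23111$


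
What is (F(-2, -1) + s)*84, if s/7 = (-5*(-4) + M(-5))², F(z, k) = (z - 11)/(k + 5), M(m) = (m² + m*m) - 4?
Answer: 2561055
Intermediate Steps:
M(m) = -4 + 2*m² (M(m) = (m² + m²) - 4 = 2*m² - 4 = -4 + 2*m²)
F(z, k) = (-11 + z)/(5 + k)
s = 30492 (s = 7*(-5*(-4) + (-4 + 2*(-5)²))² = 7*(20 + (-4 + 2*25))² = 7*(20 + (-4 + 50))² = 7*(20 + 46)² = 7*66² = 7*4356 = 30492)
(F(-2, -1) + s)*84 = ((-11 - 2)/(5 - 1) + 30492)*84 = (-13/4 + 30492)*84 = (121955/4)*84 = 2561055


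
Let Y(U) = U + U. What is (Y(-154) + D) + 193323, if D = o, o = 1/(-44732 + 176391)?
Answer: 25412161886/131659 ≈ 1.9302e+5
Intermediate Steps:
Y(U) = 2*U
o = 1/131659 ≈ 7.5954e-6
D = 1/131659 ≈ 7.5954e-6
(Y(-154) + D) + 193323 = (2*(-154) + 1/131659) + 193323 = (-308 + 1/131659) + 193323 = -40550971/131659 + 193323 = 25412161886/131659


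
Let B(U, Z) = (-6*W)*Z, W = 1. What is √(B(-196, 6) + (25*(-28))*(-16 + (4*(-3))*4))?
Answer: 38*√31 ≈ 211.57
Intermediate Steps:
B(U, Z) = -6*Z (B(U, Z) = (-6*1)*Z = -6*Z)
√(B(-196, 6) + (25*(-28))*(-16 + (4*(-3))*4)) = √(-6*6 + (25*(-28))*(-16 + (4*(-3))*4)) = √(-36 - 700*(-16 - 12*4)) = √(-36 - 700*(-16 - 48)) = √(-36 - 700*(-64)) = √(-36 + 44800) = √44764 = 38*√31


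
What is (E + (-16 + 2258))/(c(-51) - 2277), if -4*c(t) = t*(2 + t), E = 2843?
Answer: -6780/3869 ≈ -1.7524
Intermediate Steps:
c(t) = -t*(2 + t)/4
(E + (-16 + 2258))/(c(-51) - 2277) = (2843 + (-16 + 2258))/(-1/4*(-51)*(2 - 51) - 2277) = (2843 + 2242)/(-1/4*(-51)*(-49) - 2277) = 5085/(-2499/4 - 2277) = 5085/(-11607/4) = 5085*(-4/11607) = -6780/3869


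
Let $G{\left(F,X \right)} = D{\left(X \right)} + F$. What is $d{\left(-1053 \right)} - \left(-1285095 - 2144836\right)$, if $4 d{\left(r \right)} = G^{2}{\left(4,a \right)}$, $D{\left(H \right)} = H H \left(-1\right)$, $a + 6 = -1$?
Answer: $\frac{13721749}{4} \approx 3.4304 \cdot 10^{6}$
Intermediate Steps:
$a = -7$ ($a = -6 - 1 = -7$)
$D{\left(H \right)} = - H^{2}$ ($D{\left(H \right)} = H^{2} \left(-1\right) = - H^{2}$)
$G{\left(F,X \right)} = F - X^{2}$ ($G{\left(F,X \right)} = - X^{2} + F = F - X^{2}$)
$d{\left(r \right)} = \frac{2025}{4}$ ($d{\left(r \right)} = \frac{\left(4 - \left(-7\right)^{2}\right)^{2}}{4} = \frac{\left(4 - 49\right)^{2}}{4} = \frac{\left(-45\right)^{2}}{4} = \frac{1}{4} \cdot 2025 = \frac{2025}{4}$)
$d{\left(-1053 \right)} - \left(-1285095 - 2144836\right) = \frac{2025}{4} - \left(-1285095 - 2144836\right) = \frac{2025}{4} - -3429931 = \frac{2025}{4} + 3429931 = \frac{13721749}{4}$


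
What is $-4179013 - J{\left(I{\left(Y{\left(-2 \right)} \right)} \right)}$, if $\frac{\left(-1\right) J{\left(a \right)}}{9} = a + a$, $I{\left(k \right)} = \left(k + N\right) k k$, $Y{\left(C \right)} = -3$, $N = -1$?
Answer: $-4179661$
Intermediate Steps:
$I{\left(k \right)} = k^{2} \left(-1 + k\right)$ ($I{\left(k \right)} = \left(k - 1\right) k k = \left(-1 + k\right) k k = k \left(-1 + k\right) k = k^{2} \left(-1 + k\right)$)
$J{\left(a \right)} = - 18 a$ ($J{\left(a \right)} = - 9 \left(a + a\right) = - 9 \cdot 2 a = - 18 a$)
$-4179013 - J{\left(I{\left(Y{\left(-2 \right)} \right)} \right)} = -4179013 - - 18 \left(-3\right)^{2} \left(-1 - 3\right) = -4179013 - - 18 \cdot 9 \left(-4\right) = -4179013 - \left(-18\right) \left(-36\right) = -4179013 - 648 = -4179661$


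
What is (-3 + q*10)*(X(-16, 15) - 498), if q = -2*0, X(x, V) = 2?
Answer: 1488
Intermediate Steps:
q = 0
(-3 + q*10)*(X(-16, 15) - 498) = (-3 + 0*10)*(2 - 498) = (-3 + 0)*(-496) = -3*(-496) = 1488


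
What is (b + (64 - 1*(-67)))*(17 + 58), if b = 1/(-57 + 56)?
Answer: 9750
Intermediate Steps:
b = -1 (b = 1/(-1) = -1)
(b + (64 - 1*(-67)))*(17 + 58) = (-1 + (64 - 1*(-67)))*(17 + 58) = (-1 + (64 + 67))*75 = (-1 + 131)*75 = 130*75 = 9750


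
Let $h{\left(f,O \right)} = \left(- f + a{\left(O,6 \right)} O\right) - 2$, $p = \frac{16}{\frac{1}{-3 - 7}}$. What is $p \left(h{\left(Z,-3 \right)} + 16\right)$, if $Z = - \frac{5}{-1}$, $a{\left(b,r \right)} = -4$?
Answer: $-3360$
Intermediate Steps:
$Z = 5$ ($Z = \left(-5\right) \left(-1\right) = 5$)
$p = -160$ ($p = \frac{16}{\frac{1}{-10}} = \frac{16}{- \frac{1}{10}} = 16 \left(-10\right) = -160$)
$h{\left(f,O \right)} = -2 - f - 4 O$ ($h{\left(f,O \right)} = \left(- f - 4 O\right) - 2 = -2 - f - 4 O$)
$p \left(h{\left(Z,-3 \right)} + 16\right) = - 160 \left(\left(-2 - 5 - -12\right) + 16\right) = - 160 \left(\left(-2 - 5 + 12\right) + 16\right) = - 160 \left(5 + 16\right) = \left(-160\right) 21 = -3360$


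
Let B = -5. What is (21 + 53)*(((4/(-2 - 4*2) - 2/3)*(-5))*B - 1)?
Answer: -6142/3 ≈ -2047.3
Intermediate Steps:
(21 + 53)*(((4/(-2 - 4*2) - 2/3)*(-5))*B - 1) = (21 + 53)*(((4/(-2 - 4*2) - 2/3)*(-5))*(-5) - 1) = 74*(((4/(-2 - 8) - 2*⅓)*(-5))*(-5) - 1) = 74*(((4/(-10) - ⅔)*(-5))*(-5) - 1) = 74*(((4*(-⅒) - ⅔)*(-5))*(-5) - 1) = 74*(((-⅖ - ⅔)*(-5))*(-5) - 1) = 74*(-16/15*(-5)*(-5) - 1) = 74*((16/3)*(-5) - 1) = 74*(-80/3 - 1) = 74*(-83/3) = -6142/3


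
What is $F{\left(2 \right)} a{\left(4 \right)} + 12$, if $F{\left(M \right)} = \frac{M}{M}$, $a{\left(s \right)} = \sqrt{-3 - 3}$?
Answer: $12 + i \sqrt{6} \approx 12.0 + 2.4495 i$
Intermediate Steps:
$a{\left(s \right)} = i \sqrt{6}$ ($a{\left(s \right)} = \sqrt{-6} = i \sqrt{6}$)
$F{\left(M \right)} = 1$
$F{\left(2 \right)} a{\left(4 \right)} + 12 = 1 i \sqrt{6} + 12 = i \sqrt{6} + 12 = 12 + i \sqrt{6}$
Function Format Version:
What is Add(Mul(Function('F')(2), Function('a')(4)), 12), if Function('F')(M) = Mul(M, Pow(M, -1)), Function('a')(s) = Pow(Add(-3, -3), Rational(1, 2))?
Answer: Add(12, Mul(I, Pow(6, Rational(1, 2)))) ≈ Add(12.000, Mul(2.4495, I))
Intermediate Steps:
Function('a')(s) = Mul(I, Pow(6, Rational(1, 2))) (Function('a')(s) = Pow(-6, Rational(1, 2)) = Mul(I, Pow(6, Rational(1, 2))))
Function('F')(M) = 1
Add(Mul(Function('F')(2), Function('a')(4)), 12) = Add(Mul(1, Mul(I, Pow(6, Rational(1, 2)))), 12) = Add(Mul(I, Pow(6, Rational(1, 2))), 12) = Add(12, Mul(I, Pow(6, Rational(1, 2))))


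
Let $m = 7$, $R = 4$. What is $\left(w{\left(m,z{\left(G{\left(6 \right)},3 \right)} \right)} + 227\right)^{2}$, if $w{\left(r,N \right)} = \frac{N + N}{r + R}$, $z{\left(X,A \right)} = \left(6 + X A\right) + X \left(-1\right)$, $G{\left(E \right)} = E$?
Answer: $\frac{6416089}{121} \approx 53026.0$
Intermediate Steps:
$z{\left(X,A \right)} = 6 - X + A X$ ($z{\left(X,A \right)} = \left(6 + A X\right) - X = 6 - X + A X$)
$w{\left(r,N \right)} = \frac{2 N}{4 + r}$ ($w{\left(r,N \right)} = \frac{N + N}{r + 4} = \frac{2 N}{4 + r}$)
$\left(w{\left(m,z{\left(G{\left(6 \right)},3 \right)} \right)} + 227\right)^{2} = \left(\frac{2 \left(6 - 6 + 3 \cdot 6\right)}{4 + 7} + 227\right)^{2} = \left(\frac{2 \left(6 - 6 + 18\right)}{11} + 227\right)^{2} = \left(2 \cdot 18 \cdot \frac{1}{11} + 227\right)^{2} = \left(\frac{36}{11} + 227\right)^{2} = \left(\frac{2533}{11}\right)^{2} = \frac{6416089}{121}$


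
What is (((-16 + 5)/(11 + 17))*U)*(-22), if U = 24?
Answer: 1452/7 ≈ 207.43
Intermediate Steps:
(((-16 + 5)/(11 + 17))*U)*(-22) = (((-16 + 5)/(11 + 17))*24)*(-22) = (-11/28*24)*(-22) = (-11*1/28*24)*(-22) = -11/28*24*(-22) = -66/7*(-22) = 1452/7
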